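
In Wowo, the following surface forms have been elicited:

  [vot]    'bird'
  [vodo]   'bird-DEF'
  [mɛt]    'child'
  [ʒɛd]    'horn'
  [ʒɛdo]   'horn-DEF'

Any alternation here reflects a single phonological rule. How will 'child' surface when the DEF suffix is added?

'bird' shows [t] ~ [d] at the end of the stem ([vot] vs [vodo]).
Compare 'horn', with invariant [d] in [ʒɛd] and [ʒɛdo]: an analysis with underlying /d/ and a rule producing [t] in isolation would wrongly predict alternation here too.
So /t/ is underlying, and a rule of intervocalic voicing — voiceless stops become voiced between vowels — gives [d].
From [mɛt] the stem 'child' is /mɛt/; between vowels this yields [mɛdo].

[mɛdo]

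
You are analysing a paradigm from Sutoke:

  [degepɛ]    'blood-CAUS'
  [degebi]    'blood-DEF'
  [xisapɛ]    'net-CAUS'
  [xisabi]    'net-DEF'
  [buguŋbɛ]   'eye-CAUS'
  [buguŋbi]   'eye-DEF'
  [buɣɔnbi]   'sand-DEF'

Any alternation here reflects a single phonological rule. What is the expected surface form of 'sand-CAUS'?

The CAUS suffix surfaces as [-bɛ] and [-pɛ], depending on the final segment of the stem.
The DEF suffix, which begins with [b], is invariant after every stem; so [b] is not altered by any rule here.
So the underlying form is /-pɛ/, and voiceless stops become voiced after a nasal.
After 'sand', which ends in a nasal, the suffix surfaces as [-bɛ], giving [buɣɔnbɛ].

[buɣɔnbɛ]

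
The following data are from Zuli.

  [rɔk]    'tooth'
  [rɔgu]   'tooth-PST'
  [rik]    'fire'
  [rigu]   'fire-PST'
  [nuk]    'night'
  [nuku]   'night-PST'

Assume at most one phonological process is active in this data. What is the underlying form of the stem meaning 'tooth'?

'tooth' shows [k] ~ [g] at the end of the stem ([rɔk] vs [rɔgu]).
If /k/ were underlying and a rule turned it into [g] before the PST suffix, 'night' would also alternate; but it has [k] in both [nuk] and [nuku].
So /g/ is underlying, and a rule of word-final obstruent devoicing — voiced obstruents become voiceless word-finally — gives [k].

/rɔg/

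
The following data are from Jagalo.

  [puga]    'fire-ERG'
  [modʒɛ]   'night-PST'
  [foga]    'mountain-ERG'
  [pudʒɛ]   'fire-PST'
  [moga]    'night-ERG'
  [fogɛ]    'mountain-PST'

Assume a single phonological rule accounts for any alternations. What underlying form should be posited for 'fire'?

The stem for 'fire' ends in [dʒ] in [pudʒɛ] but [g] in [puga].
The stem 'mountain' ([fogɛ], [foga]) shows [g] unchanged in both environments, so [g] cannot be basic with [dʒ] derived before the PST suffix.
Therefore /dʒ/ is basic and [g] is derived by depalatalization (palato-alveolar /dʒ/ becomes [g] when no front vowel follows).
The underlying form of 'fire' is therefore /pudʒ/.

/pudʒ/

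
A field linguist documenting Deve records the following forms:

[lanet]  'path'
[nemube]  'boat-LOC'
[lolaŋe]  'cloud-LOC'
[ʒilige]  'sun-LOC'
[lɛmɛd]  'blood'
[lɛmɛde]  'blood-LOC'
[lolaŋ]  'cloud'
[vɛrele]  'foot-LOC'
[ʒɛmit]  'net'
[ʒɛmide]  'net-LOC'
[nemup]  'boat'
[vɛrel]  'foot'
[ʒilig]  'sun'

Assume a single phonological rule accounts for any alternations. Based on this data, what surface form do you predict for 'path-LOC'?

'net' shows [d] ~ [t] at the end of the stem ([ʒɛmide] vs [ʒɛmit]).
But 'blood' keeps [d] in both environments ([lɛmɛde], [lɛmɛd]), so there is no rule changing /d/ to [t] in isolation.
So /t/ is underlying, and a rule of intervocalic voicing — voiceless stops become voiced between vowels — gives [d].
The one attested form of 'path', [lanet], shows underlying /lanet/. Applying the same rule between vowels gives [lanede].

[lanede]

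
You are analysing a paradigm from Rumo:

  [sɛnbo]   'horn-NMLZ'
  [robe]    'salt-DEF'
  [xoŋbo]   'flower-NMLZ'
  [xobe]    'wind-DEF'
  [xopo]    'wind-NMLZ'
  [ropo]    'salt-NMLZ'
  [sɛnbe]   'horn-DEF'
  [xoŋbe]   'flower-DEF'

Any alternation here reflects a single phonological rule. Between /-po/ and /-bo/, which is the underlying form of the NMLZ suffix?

/-po/

The NMLZ suffix surfaces as [-bo] and [-po], depending on the final segment of the stem.
By contrast the DEF suffix keeps its initial [b] throughout — that segment must be underlying.
So the underlying form is /-po/, and voiceless stops become voiced after a nasal.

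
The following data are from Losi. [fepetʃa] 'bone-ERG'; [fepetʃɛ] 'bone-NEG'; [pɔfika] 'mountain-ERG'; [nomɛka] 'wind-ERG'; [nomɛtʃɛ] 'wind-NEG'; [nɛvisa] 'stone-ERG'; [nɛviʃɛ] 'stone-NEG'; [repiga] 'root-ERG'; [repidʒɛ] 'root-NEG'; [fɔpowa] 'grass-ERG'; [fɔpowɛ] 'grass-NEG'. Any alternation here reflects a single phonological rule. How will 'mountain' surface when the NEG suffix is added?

[pɔfitʃɛ]

In [nomɛka] and [nomɛtʃɛ] the final segment of 'wind' alternates: [k] ~ [tʃ].
Compare 'bone', with invariant [tʃ] in [fepetʃa] and [fepetʃɛ]: an analysis with underlying /tʃ/ and a rule producing [k] before the ERG suffix would wrongly predict alternation here too.
The underlying segment must be /k/; /k/, /g/ and /s/ become palato-alveolar [tʃ], [dʒ] and [ʃ] before a front vowel, yielding [tʃ] there.
The one attested form of 'mountain', [pɔfika], shows underlying /pɔfik/. Applying the same rule before a front vowel gives [pɔfitʃɛ].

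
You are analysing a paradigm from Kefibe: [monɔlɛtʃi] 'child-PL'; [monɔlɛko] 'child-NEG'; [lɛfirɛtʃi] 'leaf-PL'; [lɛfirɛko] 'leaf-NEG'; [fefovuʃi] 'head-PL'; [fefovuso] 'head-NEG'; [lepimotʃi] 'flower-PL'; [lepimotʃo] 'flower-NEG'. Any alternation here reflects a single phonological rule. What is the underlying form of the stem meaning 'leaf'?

/lɛfirɛk/

In [lɛfirɛtʃi] and [lɛfirɛko] the final segment of 'leaf' alternates: [tʃ] ~ [k].
If /tʃ/ were underlying and a rule turned it into [k] before the NEG suffix, 'flower' would also alternate; but it has [tʃ] in both [lepimotʃi] and [lepimotʃo].
Therefore /k/ is basic and [tʃ] is derived by palatalization before a front vowel (/k/ and /s/ become palato-alveolar [tʃ] and [ʃ] before a front vowel).
The underlying form of 'leaf' is therefore /lɛfirɛk/.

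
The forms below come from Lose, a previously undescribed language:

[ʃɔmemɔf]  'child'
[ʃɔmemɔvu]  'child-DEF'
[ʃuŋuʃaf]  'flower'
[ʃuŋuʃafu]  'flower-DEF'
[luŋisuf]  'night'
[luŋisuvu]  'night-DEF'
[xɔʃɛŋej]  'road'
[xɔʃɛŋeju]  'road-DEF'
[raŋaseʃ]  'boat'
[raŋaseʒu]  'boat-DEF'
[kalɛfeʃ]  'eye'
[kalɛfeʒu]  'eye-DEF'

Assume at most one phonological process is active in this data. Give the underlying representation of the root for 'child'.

/ʃɔmemɔv/

In [ʃɔmemɔf] and [ʃɔmemɔvu] the final segment of 'child' alternates: [f] ~ [v].
If /f/ were underlying and a rule turned it into [v] before the DEF suffix, 'flower' would also alternate; but it has [f] in both [ʃuŋuʃaf] and [ʃuŋuʃafu].
So /v/ is underlying, and a rule of word-final obstruent devoicing — voiced obstruents become voiceless word-finally — gives [f].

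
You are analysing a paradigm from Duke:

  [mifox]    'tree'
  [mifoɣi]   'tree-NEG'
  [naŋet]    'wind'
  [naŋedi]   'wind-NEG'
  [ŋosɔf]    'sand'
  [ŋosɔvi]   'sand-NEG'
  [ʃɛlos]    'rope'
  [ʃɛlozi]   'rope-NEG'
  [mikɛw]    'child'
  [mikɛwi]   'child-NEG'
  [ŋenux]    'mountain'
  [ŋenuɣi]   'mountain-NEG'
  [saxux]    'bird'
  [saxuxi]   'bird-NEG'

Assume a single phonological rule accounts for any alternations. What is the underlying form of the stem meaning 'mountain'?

/ŋenuɣ/

In [ŋenux] and [ŋenuɣi] the final segment of 'mountain' alternates: [x] ~ [ɣ].
Compare 'bird', with invariant [x] in [saxux] and [saxuxi]: an analysis with underlying /x/ and a rule producing [ɣ] before the NEG suffix would wrongly predict alternation here too.
So /ɣ/ is underlying, and a rule of word-final obstruent devoicing — voiced obstruents become voiceless word-finally — gives [x].
So 'mountain' = /ŋenuɣ/.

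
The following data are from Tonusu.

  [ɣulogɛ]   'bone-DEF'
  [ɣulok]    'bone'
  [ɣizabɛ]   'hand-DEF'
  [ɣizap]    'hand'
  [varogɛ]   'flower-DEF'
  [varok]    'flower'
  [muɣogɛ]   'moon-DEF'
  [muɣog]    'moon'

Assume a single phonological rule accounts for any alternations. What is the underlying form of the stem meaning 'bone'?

The root 'bone' surfaces as [ɣulogɛ] and [ɣulok], with a stem-final [g] ~ [k] alternation.
If /g/ were underlying and a rule turned it into [k] in isolation, 'moon' would also alternate; but it has [g] in both [muɣogɛ] and [muɣog].
The alternation reflects intervocalic voicing: voiceless stops become voiced between vowels. /k/ is underlying.
Hence 'bone' is /ɣulok/ underlyingly.

/ɣulok/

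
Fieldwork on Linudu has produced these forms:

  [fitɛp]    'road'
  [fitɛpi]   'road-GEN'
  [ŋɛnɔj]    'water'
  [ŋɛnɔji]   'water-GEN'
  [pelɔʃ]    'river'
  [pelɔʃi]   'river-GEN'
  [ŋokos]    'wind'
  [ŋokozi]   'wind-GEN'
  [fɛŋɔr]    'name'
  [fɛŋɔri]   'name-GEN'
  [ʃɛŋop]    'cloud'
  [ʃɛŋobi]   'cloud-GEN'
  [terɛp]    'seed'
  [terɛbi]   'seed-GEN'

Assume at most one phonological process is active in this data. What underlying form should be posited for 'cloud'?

/ʃɛŋob/

'cloud' shows [p] ~ [b] at the end of the stem ([ʃɛŋop] vs [ʃɛŋobi]).
The stem 'road' ([fitɛp], [fitɛpi]) shows [p] unchanged in both environments, so [p] cannot be basic with [b] derived before the GEN suffix.
So /b/ is underlying, and a rule of word-final obstruent devoicing — voiced obstruents become voiceless word-finally — gives [p].
Hence 'cloud' is /ʃɛŋob/ underlyingly.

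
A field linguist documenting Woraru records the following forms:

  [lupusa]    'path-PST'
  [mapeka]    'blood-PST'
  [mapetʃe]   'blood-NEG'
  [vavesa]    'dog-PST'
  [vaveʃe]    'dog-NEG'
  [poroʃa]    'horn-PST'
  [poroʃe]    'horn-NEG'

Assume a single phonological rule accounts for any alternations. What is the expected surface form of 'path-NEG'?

In [vavesa] and [vaveʃe] the final segment of 'dog' alternates: [s] ~ [ʃ].
But 'horn' keeps [ʃ] in both environments ([poroʃa], [poroʃe]), so there is no rule changing /ʃ/ to [s] before the PST suffix.
Therefore /s/ is basic and [ʃ] is derived by palatalization before a front vowel (/k/ and /s/ become palato-alveolar [tʃ] and [ʃ] before a front vowel).
The one attested form of 'path', [lupusa], shows underlying /lupus/. Applying the same rule before a front vowel gives [lupuʃe].

[lupuʃe]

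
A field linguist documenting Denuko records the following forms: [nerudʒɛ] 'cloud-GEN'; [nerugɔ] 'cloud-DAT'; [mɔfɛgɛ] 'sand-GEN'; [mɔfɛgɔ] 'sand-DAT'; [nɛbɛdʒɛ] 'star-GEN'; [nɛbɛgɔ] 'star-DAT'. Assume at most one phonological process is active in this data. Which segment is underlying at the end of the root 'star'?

/dʒ/

The stem for 'star' ends in [dʒ] in [nɛbɛdʒɛ] but [g] in [nɛbɛgɔ].
But 'sand' keeps [g] in both environments ([mɔfɛgɛ], [mɔfɛgɔ]), so there is no rule changing /g/ to [dʒ] before the GEN suffix.
The underlying segment must be /dʒ/; palato-alveolar /dʒ/ becomes [g] when no front vowel follows, yielding [g] there.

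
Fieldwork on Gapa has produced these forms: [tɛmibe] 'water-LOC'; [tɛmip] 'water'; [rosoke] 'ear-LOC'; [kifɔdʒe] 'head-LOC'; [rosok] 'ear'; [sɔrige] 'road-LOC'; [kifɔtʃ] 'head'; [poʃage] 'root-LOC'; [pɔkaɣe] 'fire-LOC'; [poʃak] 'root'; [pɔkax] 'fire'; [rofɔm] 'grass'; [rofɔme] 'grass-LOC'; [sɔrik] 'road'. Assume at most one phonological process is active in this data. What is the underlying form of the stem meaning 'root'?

/poʃag/

In [poʃak] and [poʃage] the final segment of 'root' alternates: [k] ~ [g].
Compare 'ear', with invariant [k] in [rosok] and [rosoke]: an analysis with underlying /k/ and a rule producing [g] before the LOC suffix would wrongly predict alternation here too.
So /g/ is underlying, and a rule of word-final obstruent devoicing — voiced obstruents become voiceless word-finally — gives [k].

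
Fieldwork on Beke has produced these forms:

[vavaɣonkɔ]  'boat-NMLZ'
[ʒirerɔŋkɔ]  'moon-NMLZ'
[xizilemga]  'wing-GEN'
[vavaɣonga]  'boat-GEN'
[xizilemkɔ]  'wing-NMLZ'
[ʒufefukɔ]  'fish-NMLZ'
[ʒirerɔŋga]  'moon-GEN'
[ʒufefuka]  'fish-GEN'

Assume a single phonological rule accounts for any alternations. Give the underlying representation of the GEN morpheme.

The GEN suffix surfaces as [-ga] and [-ka], depending on the final segment of the stem.
The NMLZ suffix, which begins with [k], is invariant after every stem; so [k] is not altered by any rule here.
The GEN suffix is therefore /-ga/ underlyingly, with post-vocalic devoicing: voiced stops become voiceless after a vowel.

/-ga/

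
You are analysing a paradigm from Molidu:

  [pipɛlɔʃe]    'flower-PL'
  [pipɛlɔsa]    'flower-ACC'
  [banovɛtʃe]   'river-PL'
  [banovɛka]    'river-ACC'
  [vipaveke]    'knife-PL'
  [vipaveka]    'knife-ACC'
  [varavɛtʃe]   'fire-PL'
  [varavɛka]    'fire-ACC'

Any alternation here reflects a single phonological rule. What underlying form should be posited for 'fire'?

/varavɛtʃ/

The root 'fire' surfaces as [varavɛtʃe] and [varavɛka], with a stem-final [tʃ] ~ [k] alternation.
If /k/ were underlying and a rule turned it into [tʃ] before the PL suffix, 'knife' would also alternate; but it has [k] in both [vipaveke] and [vipaveka].
So /tʃ/ is underlying, and a rule of depalatalization — palato-alveolar /tʃ/ and /ʃ/ become [k] and [s] when no front vowel follows — gives [k].
Hence 'fire' is /varavɛtʃ/ underlyingly.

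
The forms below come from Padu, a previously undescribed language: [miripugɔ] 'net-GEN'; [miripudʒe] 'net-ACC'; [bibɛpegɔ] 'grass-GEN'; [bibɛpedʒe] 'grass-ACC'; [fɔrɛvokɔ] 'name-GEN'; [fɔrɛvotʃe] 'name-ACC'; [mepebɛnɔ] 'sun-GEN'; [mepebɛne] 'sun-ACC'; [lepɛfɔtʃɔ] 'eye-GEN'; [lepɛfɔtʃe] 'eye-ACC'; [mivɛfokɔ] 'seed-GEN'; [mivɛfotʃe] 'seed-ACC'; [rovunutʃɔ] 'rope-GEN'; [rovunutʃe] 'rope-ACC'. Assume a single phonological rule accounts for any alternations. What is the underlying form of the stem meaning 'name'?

In [fɔrɛvokɔ] and [fɔrɛvotʃe] the final segment of 'name' alternates: [k] ~ [tʃ].
Compare 'rope', with invariant [tʃ] in [rovunutʃɔ] and [rovunutʃe]: an analysis with underlying /tʃ/ and a rule producing [k] before the GEN suffix would wrongly predict alternation here too.
So /k/ is underlying, and a rule of palatalization before a front vowel — /k/ and /g/ become palato-alveolar [tʃ] and [dʒ] before a front vowel — gives [tʃ].

/fɔrɛvok/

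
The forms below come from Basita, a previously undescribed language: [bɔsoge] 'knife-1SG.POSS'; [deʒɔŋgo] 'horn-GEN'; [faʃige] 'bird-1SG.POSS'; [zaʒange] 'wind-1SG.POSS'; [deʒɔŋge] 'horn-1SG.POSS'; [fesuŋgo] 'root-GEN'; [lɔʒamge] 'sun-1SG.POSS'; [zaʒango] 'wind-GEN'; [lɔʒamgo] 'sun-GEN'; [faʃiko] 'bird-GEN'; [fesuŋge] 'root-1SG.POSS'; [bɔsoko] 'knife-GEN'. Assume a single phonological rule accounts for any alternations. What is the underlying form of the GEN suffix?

/-ko/

The GEN suffix surfaces as [-go] and [-ko], depending on the final segment of the stem.
By contrast the 1SG.POSS suffix keeps its initial [g] throughout — that segment must be underlying.
The GEN suffix is therefore /-ko/ underlyingly, with post-nasal voicing: voiceless stops become voiced after a nasal.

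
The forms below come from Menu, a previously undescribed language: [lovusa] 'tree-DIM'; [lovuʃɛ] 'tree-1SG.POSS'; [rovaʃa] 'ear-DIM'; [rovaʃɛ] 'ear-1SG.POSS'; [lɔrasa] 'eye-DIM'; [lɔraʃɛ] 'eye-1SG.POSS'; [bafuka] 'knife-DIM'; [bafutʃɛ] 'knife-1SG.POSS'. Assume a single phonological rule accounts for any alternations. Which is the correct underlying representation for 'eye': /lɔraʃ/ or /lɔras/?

In [lɔrasa] and [lɔraʃɛ] the final segment of 'eye' alternates: [s] ~ [ʃ].
The stem 'ear' ([rovaʃa], [rovaʃɛ]) shows [ʃ] unchanged in both environments, so [ʃ] cannot be basic with [s] derived before the DIM suffix.
The underlying segment must be /s/; /k/ and /s/ become palato-alveolar [tʃ] and [ʃ] before a front vowel, yielding [ʃ] there.

/lɔras/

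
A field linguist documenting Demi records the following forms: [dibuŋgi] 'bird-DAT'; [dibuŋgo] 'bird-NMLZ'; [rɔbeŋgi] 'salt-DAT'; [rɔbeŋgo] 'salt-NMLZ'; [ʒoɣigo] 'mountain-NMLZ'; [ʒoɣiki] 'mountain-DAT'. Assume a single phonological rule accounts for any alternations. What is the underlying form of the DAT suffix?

/-ki/

The DAT morpheme has two allomorphs, [-gi] and [-ki].
The NMLZ suffix, which begins with [g], is invariant after every stem; so [g] is not altered by any rule here.
The DAT suffix is therefore /-ki/ underlyingly, with post-nasal voicing: voiceless stops become voiced after a nasal.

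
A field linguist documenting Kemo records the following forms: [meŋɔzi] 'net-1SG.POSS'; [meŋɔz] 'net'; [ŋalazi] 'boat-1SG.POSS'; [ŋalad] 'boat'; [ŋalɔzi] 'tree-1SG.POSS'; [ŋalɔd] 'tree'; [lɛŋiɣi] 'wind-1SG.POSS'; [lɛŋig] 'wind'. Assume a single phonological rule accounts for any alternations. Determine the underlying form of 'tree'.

/ŋalɔd/

The root 'tree' surfaces as [ŋalɔzi] and [ŋalɔd], with a stem-final [z] ~ [d] alternation.
Compare 'net', with invariant [z] in [meŋɔzi] and [meŋɔz]: an analysis with underlying /z/ and a rule producing [d] in isolation would wrongly predict alternation here too.
So /d/ is underlying, and a rule of intervocalic spirantization — voiced stops become fricatives between vowels — gives [z].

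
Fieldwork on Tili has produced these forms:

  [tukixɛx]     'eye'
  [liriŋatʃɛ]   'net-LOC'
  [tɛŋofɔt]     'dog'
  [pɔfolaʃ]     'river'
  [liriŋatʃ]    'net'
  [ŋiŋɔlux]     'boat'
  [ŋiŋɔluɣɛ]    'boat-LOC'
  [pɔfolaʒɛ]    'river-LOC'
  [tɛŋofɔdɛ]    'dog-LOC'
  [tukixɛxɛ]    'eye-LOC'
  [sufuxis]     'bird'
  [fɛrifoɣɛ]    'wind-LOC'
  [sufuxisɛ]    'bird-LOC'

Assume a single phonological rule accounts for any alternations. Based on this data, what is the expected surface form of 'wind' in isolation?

[fɛrifox]

'boat' shows [ɣ] ~ [x] at the end of the stem ([ŋiŋɔluɣɛ] vs [ŋiŋɔlux]).
But 'eye' keeps [x] in both environments ([tukixɛxɛ], [tukixɛx]), so there is no rule changing /x/ to [ɣ] before the LOC suffix.
Therefore /ɣ/ is basic and [x] is derived by word-final obstruent devoicing (voiced obstruents become voiceless word-finally).
From [fɛrifoɣɛ] the stem 'wind' is /fɛrifoɣ/; word-finally this yields [fɛrifox].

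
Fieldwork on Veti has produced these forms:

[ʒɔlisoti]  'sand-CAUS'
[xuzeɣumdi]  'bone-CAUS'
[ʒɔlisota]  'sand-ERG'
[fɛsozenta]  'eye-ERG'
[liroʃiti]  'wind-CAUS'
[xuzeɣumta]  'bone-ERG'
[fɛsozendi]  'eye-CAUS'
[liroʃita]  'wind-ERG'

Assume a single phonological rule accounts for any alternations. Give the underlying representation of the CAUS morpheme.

/-di/

The CAUS morpheme has two allomorphs, [-di] and [-ti].
By contrast the ERG suffix keeps its initial [t] throughout — that segment must be underlying.
So the underlying form is /-di/, and voiced stops become voiceless after a vowel.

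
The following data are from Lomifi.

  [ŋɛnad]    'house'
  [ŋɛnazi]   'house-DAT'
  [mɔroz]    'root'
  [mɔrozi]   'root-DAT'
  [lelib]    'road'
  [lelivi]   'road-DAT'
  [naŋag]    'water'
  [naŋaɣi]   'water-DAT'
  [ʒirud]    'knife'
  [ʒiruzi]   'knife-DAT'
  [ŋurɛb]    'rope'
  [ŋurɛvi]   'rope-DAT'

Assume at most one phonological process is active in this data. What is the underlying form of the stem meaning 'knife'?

The root 'knife' surfaces as [ʒirud] and [ʒiruzi], with a stem-final [d] ~ [z] alternation.
The stem 'root' ([mɔroz], [mɔrozi]) shows [z] unchanged in both environments, so [z] cannot be basic with [d] derived in isolation.
Therefore /d/ is basic and [z] is derived by intervocalic spirantization (voiced stops become fricatives between vowels).

/ʒirud/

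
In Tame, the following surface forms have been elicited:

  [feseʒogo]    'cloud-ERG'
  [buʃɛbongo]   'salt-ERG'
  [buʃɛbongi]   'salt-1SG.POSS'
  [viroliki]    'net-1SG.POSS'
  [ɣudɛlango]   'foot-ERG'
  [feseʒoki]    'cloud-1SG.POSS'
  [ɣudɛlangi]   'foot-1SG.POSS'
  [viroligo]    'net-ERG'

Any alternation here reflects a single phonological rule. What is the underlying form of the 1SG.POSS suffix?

The 1SG.POSS suffix surfaces as [-gi] and [-ki], depending on the final segment of the stem.
The ERG suffix, which begins with [g], is invariant after every stem; so [g] is not altered by any rule here.
So the underlying form is /-ki/, and voiceless stops become voiced after a nasal.

/-ki/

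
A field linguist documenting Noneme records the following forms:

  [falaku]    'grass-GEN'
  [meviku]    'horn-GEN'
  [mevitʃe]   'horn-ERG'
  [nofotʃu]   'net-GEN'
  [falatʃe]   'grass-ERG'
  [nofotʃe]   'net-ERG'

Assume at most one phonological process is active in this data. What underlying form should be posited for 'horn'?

/mevik/

The root 'horn' surfaces as [mevitʃe] and [meviku], with a stem-final [tʃ] ~ [k] alternation.
If /tʃ/ were underlying and a rule turned it into [k] before the GEN suffix, 'net' would also alternate; but it has [tʃ] in both [nofotʃe] and [nofotʃu].
Therefore /k/ is basic and [tʃ] is derived by palatalization before a front vowel (/k/ becomes palato-alveolar [tʃ] before a front vowel).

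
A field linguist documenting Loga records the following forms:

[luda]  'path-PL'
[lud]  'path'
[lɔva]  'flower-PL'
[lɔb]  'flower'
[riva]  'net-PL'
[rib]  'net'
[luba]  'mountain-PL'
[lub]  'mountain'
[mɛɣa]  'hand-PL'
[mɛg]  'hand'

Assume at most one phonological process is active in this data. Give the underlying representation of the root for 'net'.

In [riva] and [rib] the final segment of 'net' alternates: [v] ~ [b].
Compare 'mountain', with invariant [b] in [luba] and [lub]: an analysis with underlying /b/ and a rule producing [v] before the PL suffix would wrongly predict alternation here too.
So /v/ is underlying, and a rule of word-final hardening — voiced fricatives become stops word-finally — gives [b].

/riv/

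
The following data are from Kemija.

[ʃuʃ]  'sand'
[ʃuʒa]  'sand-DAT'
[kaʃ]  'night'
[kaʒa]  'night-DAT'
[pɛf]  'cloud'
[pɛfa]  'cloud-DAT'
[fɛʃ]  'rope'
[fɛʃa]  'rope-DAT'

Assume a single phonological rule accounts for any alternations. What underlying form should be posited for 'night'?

'night' shows [ʃ] ~ [ʒ] at the end of the stem ([kaʃ] vs [kaʒa]).
If /ʃ/ were underlying and a rule turned it into [ʒ] before the DAT suffix, 'rope' would also alternate; but it has [ʃ] in both [fɛʃ] and [fɛʃa].
The alternation reflects word-final obstruent devoicing: voiced obstruents become voiceless word-finally. /ʒ/ is underlying.

/kaʒ/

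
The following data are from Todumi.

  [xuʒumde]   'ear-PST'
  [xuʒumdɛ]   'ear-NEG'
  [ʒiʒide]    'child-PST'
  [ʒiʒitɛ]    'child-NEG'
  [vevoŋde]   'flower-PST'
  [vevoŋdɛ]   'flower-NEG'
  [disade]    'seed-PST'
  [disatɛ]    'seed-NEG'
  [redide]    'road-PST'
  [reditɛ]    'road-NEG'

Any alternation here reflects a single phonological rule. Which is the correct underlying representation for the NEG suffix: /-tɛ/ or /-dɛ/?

The NEG morpheme has two allomorphs, [-dɛ] and [-tɛ].
By contrast the PST suffix keeps its initial [d] throughout — that segment must be underlying.
The NEG suffix is therefore /-tɛ/ underlyingly, with post-nasal voicing: voiceless stops become voiced after a nasal.

/-tɛ/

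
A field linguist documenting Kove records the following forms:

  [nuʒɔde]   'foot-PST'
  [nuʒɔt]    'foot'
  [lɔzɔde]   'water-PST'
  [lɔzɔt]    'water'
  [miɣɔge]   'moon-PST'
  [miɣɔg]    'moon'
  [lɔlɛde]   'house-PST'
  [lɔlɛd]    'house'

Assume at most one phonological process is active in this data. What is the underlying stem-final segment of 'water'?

/t/

The stem for 'water' ends in [d] in [lɔzɔde] but [t] in [lɔzɔt].
Compare 'house', with invariant [d] in [lɔlɛde] and [lɔlɛd]: an analysis with underlying /d/ and a rule producing [t] in isolation would wrongly predict alternation here too.
So /t/ is underlying, and a rule of intervocalic voicing — voiceless stops become voiced between vowels — gives [d].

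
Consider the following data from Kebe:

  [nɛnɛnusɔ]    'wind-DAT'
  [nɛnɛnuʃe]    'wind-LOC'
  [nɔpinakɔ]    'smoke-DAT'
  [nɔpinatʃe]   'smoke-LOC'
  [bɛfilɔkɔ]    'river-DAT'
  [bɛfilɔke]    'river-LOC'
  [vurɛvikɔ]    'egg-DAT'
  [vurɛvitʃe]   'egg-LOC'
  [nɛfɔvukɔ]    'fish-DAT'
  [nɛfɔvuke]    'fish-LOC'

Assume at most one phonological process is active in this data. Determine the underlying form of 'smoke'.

/nɔpinatʃ/

The stem for 'smoke' ends in [k] in [nɔpinakɔ] but [tʃ] in [nɔpinatʃe].
Compare 'fish', with invariant [k] in [nɛfɔvukɔ] and [nɛfɔvuke]: an analysis with underlying /k/ and a rule producing [tʃ] before the LOC suffix would wrongly predict alternation here too.
The alternation reflects depalatalization: palato-alveolar /tʃ/ and /ʃ/ become [k] and [s] when no front vowel follows. /tʃ/ is underlying.
Hence 'smoke' is /nɔpinatʃ/ underlyingly.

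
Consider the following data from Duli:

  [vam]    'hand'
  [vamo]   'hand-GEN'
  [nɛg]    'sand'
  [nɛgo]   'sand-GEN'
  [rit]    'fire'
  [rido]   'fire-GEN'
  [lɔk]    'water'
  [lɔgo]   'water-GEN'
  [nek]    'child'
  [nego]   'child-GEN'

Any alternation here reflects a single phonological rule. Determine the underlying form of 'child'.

'child' shows [k] ~ [g] at the end of the stem ([nek] vs [nego]).
The stem 'sand' ([nɛg], [nɛgo]) shows [g] unchanged in both environments, so [g] cannot be basic with [k] derived in isolation.
So /k/ is underlying, and a rule of intervocalic voicing — voiceless stops become voiced between vowels — gives [g].
The underlying form of 'child' is therefore /nek/.

/nek/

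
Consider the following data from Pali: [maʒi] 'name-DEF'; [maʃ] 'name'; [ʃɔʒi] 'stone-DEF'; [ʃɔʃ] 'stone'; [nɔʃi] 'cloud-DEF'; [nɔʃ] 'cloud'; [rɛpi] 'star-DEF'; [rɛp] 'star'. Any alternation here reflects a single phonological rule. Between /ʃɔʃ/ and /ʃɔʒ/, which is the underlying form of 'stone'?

'stone' shows [ʒ] ~ [ʃ] at the end of the stem ([ʃɔʒi] vs [ʃɔʃ]).
Compare 'cloud', with invariant [ʃ] in [nɔʃi] and [nɔʃ]: an analysis with underlying /ʃ/ and a rule producing [ʒ] before the DEF suffix would wrongly predict alternation here too.
Therefore /ʒ/ is basic and [ʃ] is derived by word-final obstruent devoicing (voiced obstruents become voiceless word-finally).

/ʃɔʒ/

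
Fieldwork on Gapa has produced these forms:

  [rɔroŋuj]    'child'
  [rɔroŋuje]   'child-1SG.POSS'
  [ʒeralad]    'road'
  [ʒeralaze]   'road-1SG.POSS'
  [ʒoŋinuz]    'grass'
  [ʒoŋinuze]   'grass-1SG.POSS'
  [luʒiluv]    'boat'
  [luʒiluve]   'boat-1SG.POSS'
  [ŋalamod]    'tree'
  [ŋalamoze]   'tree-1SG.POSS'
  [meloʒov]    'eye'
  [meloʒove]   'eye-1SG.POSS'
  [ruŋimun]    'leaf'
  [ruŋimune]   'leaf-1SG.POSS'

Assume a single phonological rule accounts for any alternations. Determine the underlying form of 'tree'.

/ŋalamod/

In [ŋalamod] and [ŋalamoze] the final segment of 'tree' alternates: [d] ~ [z].
If /z/ were underlying and a rule turned it into [d] in isolation, 'grass' would also alternate; but it has [z] in both [ʒoŋinuz] and [ʒoŋinuze].
The underlying segment must be /d/; voiced stops become fricatives between vowels, yielding [z] there.
Hence 'tree' is /ŋalamod/ underlyingly.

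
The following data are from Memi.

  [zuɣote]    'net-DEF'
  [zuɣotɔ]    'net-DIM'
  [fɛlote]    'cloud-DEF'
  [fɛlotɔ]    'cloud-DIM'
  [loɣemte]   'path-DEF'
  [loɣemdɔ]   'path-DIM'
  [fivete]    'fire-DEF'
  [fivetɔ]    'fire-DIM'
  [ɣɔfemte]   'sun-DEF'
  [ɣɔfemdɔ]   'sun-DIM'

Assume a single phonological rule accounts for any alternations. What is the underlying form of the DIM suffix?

/-dɔ/

The DIM morpheme has two allomorphs, [-dɔ] and [-tɔ].
The DEF suffix, which begins with [t], is invariant after every stem; so [t] is not altered by any rule here.
The DIM suffix is therefore /-dɔ/ underlyingly, with post-vocalic devoicing: voiced stops become voiceless after a vowel.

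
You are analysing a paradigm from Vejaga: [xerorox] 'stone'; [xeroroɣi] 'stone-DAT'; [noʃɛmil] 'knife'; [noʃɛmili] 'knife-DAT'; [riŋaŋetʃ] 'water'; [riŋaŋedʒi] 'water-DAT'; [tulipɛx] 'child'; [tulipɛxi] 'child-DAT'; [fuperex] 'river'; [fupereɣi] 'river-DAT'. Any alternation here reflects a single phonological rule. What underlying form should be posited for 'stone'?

/xeroroɣ/

'stone' shows [x] ~ [ɣ] at the end of the stem ([xerorox] vs [xeroroɣi]).
But 'child' keeps [x] in both environments ([tulipɛx], [tulipɛxi]), so there is no rule changing /x/ to [ɣ] before the DAT suffix.
Therefore /ɣ/ is basic and [x] is derived by word-final obstruent devoicing (voiced obstruents become voiceless word-finally).
The underlying form of 'stone' is therefore /xeroroɣ/.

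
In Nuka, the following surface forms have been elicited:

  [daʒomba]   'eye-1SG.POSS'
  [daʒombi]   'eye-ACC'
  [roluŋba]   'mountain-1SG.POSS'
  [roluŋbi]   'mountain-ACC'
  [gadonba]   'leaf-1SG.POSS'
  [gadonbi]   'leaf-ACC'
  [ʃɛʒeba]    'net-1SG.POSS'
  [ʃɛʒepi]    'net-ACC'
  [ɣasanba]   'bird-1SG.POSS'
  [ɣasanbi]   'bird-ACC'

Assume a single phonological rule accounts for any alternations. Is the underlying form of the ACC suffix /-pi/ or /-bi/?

/-pi/

The ACC morpheme has two allomorphs, [-bi] and [-pi].
The 1SG.POSS suffix, which begins with [b], is invariant after every stem; so [b] is not altered by any rule here.
The ACC suffix is therefore /-pi/ underlyingly, with post-nasal voicing: voiceless stops become voiced after a nasal.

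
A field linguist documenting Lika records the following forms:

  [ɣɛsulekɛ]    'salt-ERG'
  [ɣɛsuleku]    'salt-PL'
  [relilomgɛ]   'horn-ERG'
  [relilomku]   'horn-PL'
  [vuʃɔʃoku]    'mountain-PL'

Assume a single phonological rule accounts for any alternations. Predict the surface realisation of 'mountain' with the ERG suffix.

The ERG morpheme has two allomorphs, [-gɛ] and [-kɛ].
The PL suffix, which begins with [k], is invariant after every stem; so [k] is not altered by any rule here.
The ERG suffix is therefore /-gɛ/ underlyingly, with post-vocalic devoicing: voiced stops become voiceless after a vowel.
After 'mountain', which ends in a vowel, the suffix surfaces as [-kɛ], giving [vuʃɔʃokɛ].

[vuʃɔʃokɛ]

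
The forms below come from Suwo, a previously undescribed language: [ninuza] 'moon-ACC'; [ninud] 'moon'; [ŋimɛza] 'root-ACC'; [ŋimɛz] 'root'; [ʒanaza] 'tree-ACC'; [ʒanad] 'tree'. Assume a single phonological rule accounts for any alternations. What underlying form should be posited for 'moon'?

/ninud/

In [ninuza] and [ninud] the final segment of 'moon' alternates: [z] ~ [d].
The stem 'root' ([ŋimɛza], [ŋimɛz]) shows [z] unchanged in both environments, so [z] cannot be basic with [d] derived in isolation.
So /d/ is underlying, and a rule of intervocalic spirantization — voiced stops become fricatives between vowels — gives [z].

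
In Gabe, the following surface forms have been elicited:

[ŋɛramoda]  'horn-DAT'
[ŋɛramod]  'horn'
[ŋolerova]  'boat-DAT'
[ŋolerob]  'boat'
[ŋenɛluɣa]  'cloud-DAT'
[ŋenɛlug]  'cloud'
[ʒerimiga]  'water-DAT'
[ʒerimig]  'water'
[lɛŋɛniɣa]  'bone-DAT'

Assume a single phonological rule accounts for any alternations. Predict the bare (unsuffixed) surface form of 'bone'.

[lɛŋɛnig]

In [ŋenɛluɣa] and [ŋenɛlug] the final segment of 'cloud' alternates: [ɣ] ~ [g].
Compare 'water', with invariant [g] in [ʒerimiga] and [ʒerimig]: an analysis with underlying /g/ and a rule producing [ɣ] before the DAT suffix would wrongly predict alternation here too.
Therefore /ɣ/ is basic and [g] is derived by word-final hardening (voiced fricatives become stops word-finally).
From [lɛŋɛniɣa] the stem 'bone' is /lɛŋɛniɣ/; word-finally this yields [lɛŋɛnig].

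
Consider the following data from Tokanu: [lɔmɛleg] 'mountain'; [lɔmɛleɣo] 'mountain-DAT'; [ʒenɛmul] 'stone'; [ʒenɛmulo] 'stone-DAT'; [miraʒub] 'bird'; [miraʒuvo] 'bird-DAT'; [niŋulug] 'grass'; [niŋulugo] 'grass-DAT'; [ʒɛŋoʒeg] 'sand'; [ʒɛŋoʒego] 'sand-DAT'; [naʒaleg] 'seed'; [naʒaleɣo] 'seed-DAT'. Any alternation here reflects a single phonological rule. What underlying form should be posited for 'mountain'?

The root 'mountain' surfaces as [lɔmɛleg] and [lɔmɛleɣo], with a stem-final [g] ~ [ɣ] alternation.
The stem 'grass' ([niŋulug], [niŋulugo]) shows [g] unchanged in both environments, so [g] cannot be basic with [ɣ] derived before the DAT suffix.
Therefore /ɣ/ is basic and [g] is derived by word-final hardening (voiced fricatives become stops word-finally).

/lɔmɛleɣ/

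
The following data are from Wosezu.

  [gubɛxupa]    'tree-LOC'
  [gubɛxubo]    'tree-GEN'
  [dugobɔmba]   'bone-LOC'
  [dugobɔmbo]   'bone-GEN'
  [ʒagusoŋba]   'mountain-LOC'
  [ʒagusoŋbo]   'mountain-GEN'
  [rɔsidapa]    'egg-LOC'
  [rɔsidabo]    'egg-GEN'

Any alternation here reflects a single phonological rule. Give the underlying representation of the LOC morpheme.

/-pa/

The LOC suffix surfaces as [-ba] and [-pa], depending on the final segment of the stem.
The GEN suffix, which begins with [b], is invariant after every stem; so [b] is not altered by any rule here.
So the underlying form is /-pa/, and voiceless stops become voiced after a nasal.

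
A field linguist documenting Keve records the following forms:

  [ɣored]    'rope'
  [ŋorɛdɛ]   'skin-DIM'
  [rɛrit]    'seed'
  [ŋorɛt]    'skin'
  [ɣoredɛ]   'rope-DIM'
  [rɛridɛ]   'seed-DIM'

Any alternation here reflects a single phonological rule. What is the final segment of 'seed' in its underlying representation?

'seed' shows [t] ~ [d] at the end of the stem ([rɛrit] vs [rɛridɛ]).
But 'rope' keeps [d] in both environments ([ɣored], [ɣoredɛ]), so there is no rule changing /d/ to [t] in isolation.
The alternation reflects intervocalic voicing: voiceless stops become voiced between vowels. /t/ is underlying.

/t/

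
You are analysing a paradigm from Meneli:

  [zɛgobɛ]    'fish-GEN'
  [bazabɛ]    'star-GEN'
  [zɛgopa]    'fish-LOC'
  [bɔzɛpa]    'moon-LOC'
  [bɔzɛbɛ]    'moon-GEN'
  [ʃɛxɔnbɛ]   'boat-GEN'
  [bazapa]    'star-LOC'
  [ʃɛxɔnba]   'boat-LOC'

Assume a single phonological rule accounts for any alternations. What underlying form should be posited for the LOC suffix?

/-pa/

The LOC suffix surfaces as [-ba] and [-pa], depending on the final segment of the stem.
The GEN suffix, which begins with [b], is invariant after every stem; so [b] is not altered by any rule here.
So the underlying form is /-pa/, and voiceless stops become voiced after a nasal.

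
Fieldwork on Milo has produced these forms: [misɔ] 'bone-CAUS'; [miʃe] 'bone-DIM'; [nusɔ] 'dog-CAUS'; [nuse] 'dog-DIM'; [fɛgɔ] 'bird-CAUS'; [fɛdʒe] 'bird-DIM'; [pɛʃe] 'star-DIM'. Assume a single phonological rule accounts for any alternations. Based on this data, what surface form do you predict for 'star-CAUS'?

The root 'bone' surfaces as [misɔ] and [miʃe], with a stem-final [s] ~ [ʃ] alternation.
The stem 'dog' ([nusɔ], [nuse]) shows [s] unchanged in both environments, so [s] cannot be basic with [ʃ] derived before the DIM suffix.
The underlying segment must be /ʃ/; palato-alveolar /dʒ/ and /ʃ/ become [g] and [s] when no front vowel follows, yielding [s] there.
The one attested form of 'star', [pɛʃe], shows underlying /pɛʃ/. Applying the same rule when no front vowel follows gives [pɛsɔ].

[pɛsɔ]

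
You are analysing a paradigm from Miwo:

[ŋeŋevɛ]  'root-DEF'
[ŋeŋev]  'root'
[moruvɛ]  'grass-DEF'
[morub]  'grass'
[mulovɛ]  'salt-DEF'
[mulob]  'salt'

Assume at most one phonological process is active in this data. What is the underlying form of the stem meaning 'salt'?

In [mulovɛ] and [mulob] the final segment of 'salt' alternates: [v] ~ [b].
But 'root' keeps [v] in both environments ([ŋeŋevɛ], [ŋeŋev]), so there is no rule changing /v/ to [b] in isolation.
Therefore /b/ is basic and [v] is derived by intervocalic spirantization (voiced stops become fricatives between vowels).
So 'salt' = /mulob/.

/mulob/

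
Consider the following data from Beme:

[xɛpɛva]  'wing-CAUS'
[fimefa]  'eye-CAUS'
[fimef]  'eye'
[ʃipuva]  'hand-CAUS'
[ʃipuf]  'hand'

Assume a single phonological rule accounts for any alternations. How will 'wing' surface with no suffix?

[xɛpɛf]

In [ʃipuva] and [ʃipuf] the final segment of 'hand' alternates: [v] ~ [f].
But 'eye' keeps [f] in both environments ([fimefa], [fimef]), so there is no rule changing /f/ to [v] before the CAUS suffix.
Therefore /v/ is basic and [f] is derived by word-final obstruent devoicing (voiced obstruents become voiceless word-finally).
From [xɛpɛva] the stem 'wing' is /xɛpɛv/; word-finally this yields [xɛpɛf].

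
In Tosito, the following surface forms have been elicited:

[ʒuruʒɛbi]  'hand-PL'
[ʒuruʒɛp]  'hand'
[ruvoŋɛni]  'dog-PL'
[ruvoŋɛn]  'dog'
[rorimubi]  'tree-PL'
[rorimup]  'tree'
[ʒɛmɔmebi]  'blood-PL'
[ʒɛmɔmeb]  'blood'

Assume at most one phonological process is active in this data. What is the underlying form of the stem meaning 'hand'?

/ʒuruʒɛp/

The root 'hand' surfaces as [ʒuruʒɛbi] and [ʒuruʒɛp], with a stem-final [b] ~ [p] alternation.
The stem 'blood' ([ʒɛmɔmebi], [ʒɛmɔmeb]) shows [b] unchanged in both environments, so [b] cannot be basic with [p] derived in isolation.
The alternation reflects intervocalic voicing: voiceless stops become voiced between vowels. /p/ is underlying.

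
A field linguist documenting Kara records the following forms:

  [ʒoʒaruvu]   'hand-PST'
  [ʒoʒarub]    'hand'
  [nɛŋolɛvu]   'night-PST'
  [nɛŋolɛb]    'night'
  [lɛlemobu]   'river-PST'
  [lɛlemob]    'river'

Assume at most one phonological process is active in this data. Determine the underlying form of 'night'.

In [nɛŋolɛvu] and [nɛŋolɛb] the final segment of 'night' alternates: [v] ~ [b].
But 'river' keeps [b] in both environments ([lɛlemobu], [lɛlemob]), so there is no rule changing /b/ to [v] before the PST suffix.
Therefore /v/ is basic and [b] is derived by word-final hardening (voiced fricatives become stops word-finally).

/nɛŋolɛv/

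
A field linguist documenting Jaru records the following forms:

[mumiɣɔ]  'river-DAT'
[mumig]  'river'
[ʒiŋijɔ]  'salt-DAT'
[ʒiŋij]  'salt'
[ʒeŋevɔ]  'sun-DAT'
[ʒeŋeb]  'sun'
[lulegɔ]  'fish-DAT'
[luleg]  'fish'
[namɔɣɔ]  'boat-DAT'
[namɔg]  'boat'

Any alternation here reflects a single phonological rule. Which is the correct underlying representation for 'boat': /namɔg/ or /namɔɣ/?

The stem for 'boat' ends in [ɣ] in [namɔɣɔ] but [g] in [namɔg].
Compare 'fish', with invariant [g] in [lulegɔ] and [luleg]: an analysis with underlying /g/ and a rule producing [ɣ] before the DAT suffix would wrongly predict alternation here too.
The alternation reflects word-final hardening: voiced fricatives become stops word-finally. /ɣ/ is underlying.

/namɔɣ/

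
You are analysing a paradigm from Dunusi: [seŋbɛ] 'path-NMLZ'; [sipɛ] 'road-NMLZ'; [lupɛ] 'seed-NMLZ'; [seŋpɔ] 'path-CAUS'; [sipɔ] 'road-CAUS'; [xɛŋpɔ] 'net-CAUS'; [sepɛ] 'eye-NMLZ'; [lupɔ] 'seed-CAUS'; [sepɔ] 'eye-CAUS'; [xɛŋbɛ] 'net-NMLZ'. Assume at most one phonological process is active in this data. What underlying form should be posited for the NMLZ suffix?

The NMLZ morpheme has two allomorphs, [-bɛ] and [-pɛ].
The CAUS suffix, which begins with [p], is invariant after every stem; so [p] is not altered by any rule here.
So the underlying form is /-bɛ/, and voiced stops become voiceless after a vowel.

/-bɛ/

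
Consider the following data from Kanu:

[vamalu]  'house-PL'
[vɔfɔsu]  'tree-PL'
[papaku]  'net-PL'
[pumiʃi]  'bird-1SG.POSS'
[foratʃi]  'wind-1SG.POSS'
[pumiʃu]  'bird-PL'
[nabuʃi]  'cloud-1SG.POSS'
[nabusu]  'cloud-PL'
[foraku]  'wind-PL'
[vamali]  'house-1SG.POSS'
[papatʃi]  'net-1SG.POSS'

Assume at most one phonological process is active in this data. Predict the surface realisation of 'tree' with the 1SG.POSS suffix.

'cloud' shows [ʃ] ~ [s] at the end of the stem ([nabuʃi] vs [nabusu]).
The stem 'bird' ([pumiʃi], [pumiʃu]) shows [ʃ] unchanged in both environments, so [ʃ] cannot be basic with [s] derived before the PL suffix.
So /s/ is underlying, and a rule of palatalization before a front vowel — /k/ and /s/ become palato-alveolar [tʃ] and [ʃ] before a front vowel — gives [ʃ].
From [vɔfɔsu] the stem 'tree' is /vɔfɔs/; before a front vowel this yields [vɔfɔʃi].

[vɔfɔʃi]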